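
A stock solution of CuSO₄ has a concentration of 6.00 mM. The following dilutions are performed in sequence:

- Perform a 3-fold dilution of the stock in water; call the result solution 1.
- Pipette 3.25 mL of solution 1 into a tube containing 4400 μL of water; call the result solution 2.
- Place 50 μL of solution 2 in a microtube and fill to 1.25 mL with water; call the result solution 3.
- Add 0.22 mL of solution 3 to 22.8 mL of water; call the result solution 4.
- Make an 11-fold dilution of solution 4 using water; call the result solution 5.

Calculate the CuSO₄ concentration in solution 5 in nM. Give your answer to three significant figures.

29.5 nM

Step 1: 3-fold → factor 3
Step 2: 3.25 mL + 4400 μL = 7.65 mL total → factor 7.65/3.25 = 2.3538
Step 3: 50 μL brought to 1.25 mL → factor 1250/50 = 25
Step 4: 0.22 mL + 22.8 mL = 23.02 mL total → factor 23.02/0.22 = 104.64
Step 5: 11-fold → factor 11
Dilution factor through solution 5 = 3 × 2.3538 × 25 × 104.64 × 11 = 2.032 × 10^5
[solution 5] = 6.00 mM / 2.032 × 10^5 = 2.953 × 10^-5 mM = 29.5 nM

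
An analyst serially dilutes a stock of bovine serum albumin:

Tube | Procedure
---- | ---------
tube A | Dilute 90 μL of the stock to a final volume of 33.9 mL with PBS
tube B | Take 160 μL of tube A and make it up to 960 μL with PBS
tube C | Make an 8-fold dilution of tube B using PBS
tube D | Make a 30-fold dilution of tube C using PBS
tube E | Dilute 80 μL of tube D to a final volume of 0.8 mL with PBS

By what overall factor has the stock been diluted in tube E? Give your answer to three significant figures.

Step 1: 90 μL brought to 33.9 mL → factor 33900/90 = 376.67
Step 2: 160 μL brought to 960 μL → factor 960/160 = 6
Step 3: 8-fold → factor 8
Step 4: 30-fold → factor 30
Step 5: 80 μL brought to 0.8 mL → factor 800/80 = 10
Overall dilution factor = 376.67 × 6 × 8 × 30 × 10 = 5.424 × 10^6

5.42 × 10^6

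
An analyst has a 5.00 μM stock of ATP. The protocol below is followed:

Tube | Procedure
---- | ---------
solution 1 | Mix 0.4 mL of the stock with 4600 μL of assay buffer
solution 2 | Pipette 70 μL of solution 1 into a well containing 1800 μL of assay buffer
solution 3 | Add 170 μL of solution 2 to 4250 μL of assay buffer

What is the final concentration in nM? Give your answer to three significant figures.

0.576 nM

Step 1: 0.4 mL + 4600 μL = 5 mL total → factor 5/0.4 = 12.5
Step 2: 70 μL + 1800 μL = 1870 μL total → factor 1870/70 = 26.714
Step 3: 170 μL + 4250 μL = 4420 μL total → factor 4420/170 = 26
Overall dilution factor = 12.5 × 26.714 × 26 = 8682.1
Final = 5.00 μM / 8682.1 = 0.0005759 μM = 0.576 nM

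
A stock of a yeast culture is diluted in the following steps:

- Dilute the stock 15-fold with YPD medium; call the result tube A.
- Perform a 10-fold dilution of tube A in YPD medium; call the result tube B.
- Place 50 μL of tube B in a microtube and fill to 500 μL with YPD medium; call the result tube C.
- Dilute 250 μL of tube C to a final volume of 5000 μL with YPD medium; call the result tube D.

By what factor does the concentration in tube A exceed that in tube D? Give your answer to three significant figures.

2.00 × 10^3

Step 1: 15-fold → factor 15
Step 2: 10-fold → factor 10
Step 3: 50 μL brought to 500 μL → factor 500/50 = 10
Step 4: 250 μL brought to 5000 μL → factor 5000/250 = 20
Dilution factor to tube A = 15; to tube D = 30000
[tube A]/[tube D] = (factor to tube D)/(factor to tube A) = 30000/15 = 2.00 × 10^3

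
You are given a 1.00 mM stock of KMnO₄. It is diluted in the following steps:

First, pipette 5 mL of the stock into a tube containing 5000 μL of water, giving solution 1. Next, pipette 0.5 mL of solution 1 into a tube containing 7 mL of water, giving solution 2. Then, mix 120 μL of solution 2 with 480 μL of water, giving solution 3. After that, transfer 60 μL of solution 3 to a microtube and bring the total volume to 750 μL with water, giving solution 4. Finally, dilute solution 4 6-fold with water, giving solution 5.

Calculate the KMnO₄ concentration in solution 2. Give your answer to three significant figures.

Step 1: 5 mL + 5000 μL = 10 mL total → factor 10/5 = 2
Step 2: 0.5 mL + 7 mL = 7.5 mL total → factor 7.5/0.5 = 15
Dilution factor through solution 2 = 2 × 15 = 30
[solution 2] = 1.00 mM / 30 = 0.0333 mM

0.0333 mM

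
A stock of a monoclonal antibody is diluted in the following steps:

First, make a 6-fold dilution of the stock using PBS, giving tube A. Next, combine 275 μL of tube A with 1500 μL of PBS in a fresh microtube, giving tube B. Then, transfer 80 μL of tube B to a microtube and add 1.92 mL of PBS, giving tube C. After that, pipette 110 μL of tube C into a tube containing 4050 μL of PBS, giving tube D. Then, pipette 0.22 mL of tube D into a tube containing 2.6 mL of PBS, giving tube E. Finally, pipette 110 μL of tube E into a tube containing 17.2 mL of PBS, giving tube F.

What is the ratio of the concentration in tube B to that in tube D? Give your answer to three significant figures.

Step 1: 6-fold → factor 6
Step 2: 275 μL + 1500 μL = 1775 μL total → factor 1775/275 = 6.4545
Step 3: 80 μL + 1.92 mL = 2000 μL total → factor 2000/80 = 25
Step 4: 110 μL + 4050 μL = 4160 μL total → factor 4160/110 = 37.818
Dilution factor to tube B = 38.727; to tube D = 36615
[tube B]/[tube D] = (factor to tube D)/(factor to tube B) = 36615/38.727 = 945

945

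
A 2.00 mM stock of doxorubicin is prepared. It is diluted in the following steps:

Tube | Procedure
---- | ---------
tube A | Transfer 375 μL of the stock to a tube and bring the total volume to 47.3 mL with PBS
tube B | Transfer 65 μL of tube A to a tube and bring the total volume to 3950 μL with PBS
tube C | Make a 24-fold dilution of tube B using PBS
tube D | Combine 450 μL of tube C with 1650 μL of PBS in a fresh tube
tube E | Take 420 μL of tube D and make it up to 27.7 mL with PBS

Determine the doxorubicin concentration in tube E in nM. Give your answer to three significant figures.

0.0353 nM

Step 1: 375 μL brought to 47.3 mL → factor 47300/375 = 126.13
Step 2: 65 μL brought to 3950 μL → factor 3950/65 = 60.769
Step 3: 24-fold → factor 24
Step 4: 450 μL + 1650 μL = 2100 μL total → factor 2100/450 = 4.6667
Step 5: 420 μL brought to 27.7 mL → factor 27700/420 = 65.952
Overall dilution factor = 126.13 × 60.769 × 24 × 4.6667 × 65.952 = 5.6619 × 10^7
Final = 2.00 mM / 5.6619 × 10^7 = 3.532 × 10^-8 mM = 0.0353 nM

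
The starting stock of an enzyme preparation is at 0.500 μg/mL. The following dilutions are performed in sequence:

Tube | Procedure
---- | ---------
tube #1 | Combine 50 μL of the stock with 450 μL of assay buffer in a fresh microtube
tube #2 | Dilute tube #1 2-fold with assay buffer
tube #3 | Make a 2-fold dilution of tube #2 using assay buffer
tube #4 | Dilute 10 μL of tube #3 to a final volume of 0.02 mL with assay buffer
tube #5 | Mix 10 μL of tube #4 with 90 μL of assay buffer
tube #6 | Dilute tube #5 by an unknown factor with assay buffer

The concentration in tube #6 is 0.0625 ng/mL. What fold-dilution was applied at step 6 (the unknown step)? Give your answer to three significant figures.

10.0-fold

Step 1: 50 μL + 450 μL = 500 μL total → factor 500/50 = 10
Step 2: 2-fold → factor 2
Step 3: 2-fold → factor 2
Step 4: 10 μL brought to 0.02 mL → factor 20/10 = 2
Step 5: 10 μL + 90 μL = 100 μL total → factor 100/10 = 10
Step 6: unknown factor x
Product of known-step factors = 800
Overall factor = 0.500 μg/mL / (0.0625 ng/mL) = 8000
x = 8000 / 800 = 10.0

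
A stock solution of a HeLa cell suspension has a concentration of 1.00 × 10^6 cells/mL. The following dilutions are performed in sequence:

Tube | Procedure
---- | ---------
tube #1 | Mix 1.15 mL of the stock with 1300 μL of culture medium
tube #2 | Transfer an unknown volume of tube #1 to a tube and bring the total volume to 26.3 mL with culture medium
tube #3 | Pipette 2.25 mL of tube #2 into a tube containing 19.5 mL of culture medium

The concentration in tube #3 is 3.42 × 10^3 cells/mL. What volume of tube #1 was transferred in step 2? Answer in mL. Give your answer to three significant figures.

1.85 mL

Step 1: 1.15 mL + 1300 μL = 2.45 mL total → factor 2.45/1.15 = 2.1304
Step 2: v brought to 26.3 mL → factor = 26.3 mL/v
Step 3: 2.25 mL + 19.5 mL = 21.75 mL total → factor 21.75/2.25 = 9.6667
Product of known-step factors = 20.594
Overall factor = 1.00 × 10^6 cells/mL / (3.42 × 10^3 cells/mL) = 292.4
Step-2 factor = 292.4 / 20.594 = 14.198
v = 26.3 mL / 14.198 = 1.85 mL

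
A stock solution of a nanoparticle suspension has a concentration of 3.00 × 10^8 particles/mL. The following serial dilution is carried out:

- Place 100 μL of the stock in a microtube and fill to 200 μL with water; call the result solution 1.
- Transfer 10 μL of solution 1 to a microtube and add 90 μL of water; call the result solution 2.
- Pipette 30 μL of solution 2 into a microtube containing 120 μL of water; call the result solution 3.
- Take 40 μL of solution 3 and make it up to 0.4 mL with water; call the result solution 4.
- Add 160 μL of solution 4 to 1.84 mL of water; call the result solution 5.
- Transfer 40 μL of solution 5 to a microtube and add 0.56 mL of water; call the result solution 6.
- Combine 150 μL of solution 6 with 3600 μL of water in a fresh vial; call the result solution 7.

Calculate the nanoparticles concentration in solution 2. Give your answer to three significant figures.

1.50 × 10^7 particles/mL

Step 1: 100 μL brought to 200 μL → factor 200/100 = 2
Step 2: 10 μL + 90 μL = 100 μL total → factor 100/10 = 10
Dilution factor through solution 2 = 2 × 10 = 20
[solution 2] = 3.00 × 10^8 particles/mL / 20 = 1.50 × 10^7 particles/mL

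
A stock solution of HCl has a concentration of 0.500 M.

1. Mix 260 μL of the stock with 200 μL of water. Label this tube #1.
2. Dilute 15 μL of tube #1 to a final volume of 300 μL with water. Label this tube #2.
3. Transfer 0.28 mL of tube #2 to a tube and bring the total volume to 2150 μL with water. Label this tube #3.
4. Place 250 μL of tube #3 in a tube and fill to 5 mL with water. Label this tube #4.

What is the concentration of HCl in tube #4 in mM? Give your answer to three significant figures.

0.0920 mM

Step 1: 260 μL + 200 μL = 460 μL total → factor 460/260 = 1.7692
Step 2: 15 μL brought to 300 μL → factor 300/15 = 20
Step 3: 0.28 mL brought to 2150 μL → factor 2.15/0.28 = 7.6786
Step 4: 250 μL brought to 5 mL → factor 5000/250 = 20
Overall dilution factor = 1.7692 × 20 × 7.6786 × 20 = 5434.1
Final = 0.500 M / 5434.1 = 9.201 × 10^-5 M = 0.0920 mM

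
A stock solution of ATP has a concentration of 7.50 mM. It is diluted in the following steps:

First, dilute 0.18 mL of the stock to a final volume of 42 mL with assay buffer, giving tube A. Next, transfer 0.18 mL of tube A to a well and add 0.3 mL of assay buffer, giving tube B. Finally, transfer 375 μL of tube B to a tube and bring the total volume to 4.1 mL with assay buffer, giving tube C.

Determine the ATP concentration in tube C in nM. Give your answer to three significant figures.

1.10 × 10^3 nM

Step 1: 0.18 mL brought to 42 mL → factor 42/0.18 = 233.33
Step 2: 0.18 mL + 0.3 mL = 0.48 mL total → factor 0.48/0.18 = 2.6667
Step 3: 375 μL brought to 4.1 mL → factor 4100/375 = 10.933
Overall dilution factor = 233.33 × 2.6667 × 10.933 = 6803
Final = 7.50 mM / 6803 = 0.001102 mM = 1.10 × 10^3 nM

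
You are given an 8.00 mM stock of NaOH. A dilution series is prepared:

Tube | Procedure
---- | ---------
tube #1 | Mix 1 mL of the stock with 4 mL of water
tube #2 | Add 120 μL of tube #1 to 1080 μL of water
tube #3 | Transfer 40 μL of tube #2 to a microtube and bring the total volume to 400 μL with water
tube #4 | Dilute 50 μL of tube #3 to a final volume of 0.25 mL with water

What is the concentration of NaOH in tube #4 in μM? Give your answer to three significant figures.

3.20 μM

Step 1: 1 mL + 4 mL = 5 mL total → factor 5/1 = 5
Step 2: 120 μL + 1080 μL = 1200 μL total → factor 1200/120 = 10
Step 3: 40 μL brought to 400 μL → factor 400/40 = 10
Step 4: 50 μL brought to 0.25 mL → factor 250/50 = 5
Overall dilution factor = 5 × 10 × 10 × 5 = 2500
Final = 8.00 mM / 2500 = 0.003200 mM = 3.20 μM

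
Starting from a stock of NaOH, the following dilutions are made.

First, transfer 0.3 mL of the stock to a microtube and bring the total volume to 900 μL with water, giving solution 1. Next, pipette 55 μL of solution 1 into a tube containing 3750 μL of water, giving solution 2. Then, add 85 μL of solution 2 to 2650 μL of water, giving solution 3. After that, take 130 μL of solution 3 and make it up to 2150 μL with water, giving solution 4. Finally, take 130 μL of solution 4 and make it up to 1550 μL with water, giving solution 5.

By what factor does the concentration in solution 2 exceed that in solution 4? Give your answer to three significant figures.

Step 1: 0.3 mL brought to 900 μL → factor 0.9/0.3 = 3
Step 2: 55 μL + 3750 μL = 3805 μL total → factor 3805/55 = 69.182
Step 3: 85 μL + 2650 μL = 2735 μL total → factor 2735/85 = 32.176
Step 4: 130 μL brought to 2150 μL → factor 2150/130 = 16.538
Dilution factor to solution 2 = 207.55; to solution 4 = 1.1045 × 10^5
[solution 2]/[solution 4] = (factor to solution 4)/(factor to solution 2) = 1.1045 × 10^5/207.55 = 532

532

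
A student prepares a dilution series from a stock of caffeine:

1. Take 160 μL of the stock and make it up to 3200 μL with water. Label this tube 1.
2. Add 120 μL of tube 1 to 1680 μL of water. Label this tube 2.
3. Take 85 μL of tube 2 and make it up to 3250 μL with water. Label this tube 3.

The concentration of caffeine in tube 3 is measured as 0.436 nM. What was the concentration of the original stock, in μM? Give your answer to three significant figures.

Step 1: 160 μL brought to 3200 μL → factor 3200/160 = 20
Step 2: 120 μL + 1680 μL = 1800 μL total → factor 1800/120 = 15
Step 3: 85 μL brought to 3250 μL → factor 3250/85 = 38.235
Overall dilution factor = 20 × 15 × 38.235 = 11471
Stock = 0.436 nM × 11471 = 5001 nM = 5.00 μM

5.00 μM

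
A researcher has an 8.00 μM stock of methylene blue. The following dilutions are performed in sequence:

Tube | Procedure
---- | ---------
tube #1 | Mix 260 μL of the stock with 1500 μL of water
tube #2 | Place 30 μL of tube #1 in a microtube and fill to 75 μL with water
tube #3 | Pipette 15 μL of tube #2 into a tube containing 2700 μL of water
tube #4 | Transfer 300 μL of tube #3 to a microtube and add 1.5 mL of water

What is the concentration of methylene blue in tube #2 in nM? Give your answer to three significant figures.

473 nM

Step 1: 260 μL + 1500 μL = 1760 μL total → factor 1760/260 = 6.7692
Step 2: 30 μL brought to 75 μL → factor 75/30 = 2.5
Dilution factor through tube #2 = 6.7692 × 2.5 = 16.923
[tube #2] = 8.00 μM / 16.923 = 0.4727 μM = 473 nM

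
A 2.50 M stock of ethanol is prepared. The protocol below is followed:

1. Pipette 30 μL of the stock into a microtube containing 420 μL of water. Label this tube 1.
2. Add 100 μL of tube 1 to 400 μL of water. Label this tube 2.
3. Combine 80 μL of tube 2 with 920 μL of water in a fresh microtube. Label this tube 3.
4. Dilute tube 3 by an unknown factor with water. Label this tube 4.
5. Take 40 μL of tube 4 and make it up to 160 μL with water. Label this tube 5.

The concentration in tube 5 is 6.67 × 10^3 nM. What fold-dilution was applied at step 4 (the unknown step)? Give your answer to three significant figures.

Step 1: 30 μL + 420 μL = 450 μL total → factor 450/30 = 15
Step 2: 100 μL + 400 μL = 500 μL total → factor 500/100 = 5
Step 3: 80 μL + 920 μL = 1000 μL total → factor 1000/80 = 12.5
Step 4: unknown factor x
Step 5: 40 μL brought to 160 μL → factor 160/40 = 4
Product of known-step factors = 3750
Overall factor = 2.50 M / (6.67 × 10^3 nM) = 3.7481 × 10^5
x = 3.7481 × 10^5 / 3750 = 100

100-fold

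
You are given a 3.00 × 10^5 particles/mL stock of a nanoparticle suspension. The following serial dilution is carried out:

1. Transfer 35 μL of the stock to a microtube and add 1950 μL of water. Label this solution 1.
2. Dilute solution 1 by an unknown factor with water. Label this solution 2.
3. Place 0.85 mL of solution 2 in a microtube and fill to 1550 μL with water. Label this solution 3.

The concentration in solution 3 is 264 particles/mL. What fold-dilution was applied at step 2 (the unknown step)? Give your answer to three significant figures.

Step 1: 35 μL + 1950 μL = 1985 μL total → factor 1985/35 = 56.714
Step 2: unknown factor x
Step 3: 0.85 mL brought to 1550 μL → factor 1.55/0.85 = 1.8235
Product of known-step factors = 103.42
Overall factor = 3.00 × 10^5 particles/mL / (264 particles/mL) = 1136.4
x = 1136.4 / 103.42 = 11.0

11.0-fold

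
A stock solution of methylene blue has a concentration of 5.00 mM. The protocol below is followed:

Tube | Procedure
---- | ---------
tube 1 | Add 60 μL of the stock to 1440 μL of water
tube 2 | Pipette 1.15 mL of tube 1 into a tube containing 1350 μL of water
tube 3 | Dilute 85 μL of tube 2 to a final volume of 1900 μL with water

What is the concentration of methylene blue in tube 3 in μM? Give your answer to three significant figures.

4.12 μM

Step 1: 60 μL + 1440 μL = 1500 μL total → factor 1500/60 = 25
Step 2: 1.15 mL + 1350 μL = 2.5 mL total → factor 2.5/1.15 = 2.1739
Step 3: 85 μL brought to 1900 μL → factor 1900/85 = 22.353
Overall dilution factor = 25 × 2.1739 × 22.353 = 1214.8
Final = 5.00 mM / 1214.8 = 0.004116 mM = 4.12 μM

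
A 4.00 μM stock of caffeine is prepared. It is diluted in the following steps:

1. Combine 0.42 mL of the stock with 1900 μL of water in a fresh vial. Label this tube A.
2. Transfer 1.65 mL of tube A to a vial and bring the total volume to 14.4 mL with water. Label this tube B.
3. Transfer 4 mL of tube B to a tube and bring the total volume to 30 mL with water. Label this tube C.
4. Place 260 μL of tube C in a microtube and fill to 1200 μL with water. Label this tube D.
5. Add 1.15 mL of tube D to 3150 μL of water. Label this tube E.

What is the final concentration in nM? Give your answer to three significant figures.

Step 1: 0.42 mL + 1900 μL = 2.32 mL total → factor 2.32/0.42 = 5.5238
Step 2: 1.65 mL brought to 14.4 mL → factor 14.4/1.65 = 8.7273
Step 3: 4 mL brought to 30 mL → factor 30/4 = 7.5
Step 4: 260 μL brought to 1200 μL → factor 1200/260 = 4.6154
Step 5: 1.15 mL + 3150 μL = 4.3 mL total → factor 4.3/1.15 = 3.7391
Overall dilution factor = 5.5238 × 8.7273 × 7.5 × 4.6154 × 3.7391 = 6239.6
Final = 4.00 μM / 6239.6 = 0.0006411 μM = 0.641 nM

0.641 nM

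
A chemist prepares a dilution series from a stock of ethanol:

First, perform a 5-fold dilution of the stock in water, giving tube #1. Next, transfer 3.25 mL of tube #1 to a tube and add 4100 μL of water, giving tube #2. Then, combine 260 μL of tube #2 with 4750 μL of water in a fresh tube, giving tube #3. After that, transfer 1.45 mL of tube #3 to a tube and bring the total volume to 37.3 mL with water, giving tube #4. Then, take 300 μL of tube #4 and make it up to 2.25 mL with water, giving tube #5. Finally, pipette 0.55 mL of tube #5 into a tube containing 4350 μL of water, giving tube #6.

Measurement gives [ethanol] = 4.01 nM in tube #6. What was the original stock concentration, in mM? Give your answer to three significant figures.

1.50 mM

Step 1: 5-fold → factor 5
Step 2: 3.25 mL + 4100 μL = 7.35 mL total → factor 7.35/3.25 = 2.2615
Step 3: 260 μL + 4750 μL = 5010 μL total → factor 5010/260 = 19.269
Step 4: 1.45 mL brought to 37.3 mL → factor 37.3/1.45 = 25.724
Step 5: 300 μL brought to 2.25 mL → factor 2250/300 = 7.5
Step 6: 0.55 mL + 4350 μL = 4.9 mL total → factor 4.9/0.55 = 8.9091
Overall dilution factor = 5 × 2.2615 × 19.269 × 25.724 × 7.5 × 8.9091 = 3.7452 × 10^5
Stock = 4.01 nM × 3.7452 × 10^5 = 1.502 × 10^6 nM = 1.50 mM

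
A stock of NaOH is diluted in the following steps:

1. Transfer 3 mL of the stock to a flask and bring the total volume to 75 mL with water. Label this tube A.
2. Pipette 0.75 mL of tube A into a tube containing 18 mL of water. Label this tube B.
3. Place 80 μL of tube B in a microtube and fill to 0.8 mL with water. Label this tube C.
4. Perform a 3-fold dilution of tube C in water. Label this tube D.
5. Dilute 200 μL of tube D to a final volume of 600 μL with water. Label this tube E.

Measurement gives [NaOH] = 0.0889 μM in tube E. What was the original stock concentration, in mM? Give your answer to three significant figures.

5.00 mM

Step 1: 3 mL brought to 75 mL → factor 75/3 = 25
Step 2: 0.75 mL + 18 mL = 18.75 mL total → factor 18.75/0.75 = 25
Step 3: 80 μL brought to 0.8 mL → factor 800/80 = 10
Step 4: 3-fold → factor 3
Step 5: 200 μL brought to 600 μL → factor 600/200 = 3
Overall dilution factor = 25 × 25 × 10 × 3 × 3 = 56250
Stock = 0.0889 μM × 56250 = 5001 μM = 5.00 mM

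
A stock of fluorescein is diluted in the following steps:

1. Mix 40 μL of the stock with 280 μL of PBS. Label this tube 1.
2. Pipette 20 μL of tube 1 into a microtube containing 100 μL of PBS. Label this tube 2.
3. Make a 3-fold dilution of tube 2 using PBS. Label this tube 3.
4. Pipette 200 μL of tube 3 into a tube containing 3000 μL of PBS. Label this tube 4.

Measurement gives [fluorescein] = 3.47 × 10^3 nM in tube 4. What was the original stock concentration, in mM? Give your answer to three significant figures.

7.99 mM

Step 1: 40 μL + 280 μL = 320 μL total → factor 320/40 = 8
Step 2: 20 μL + 100 μL = 120 μL total → factor 120/20 = 6
Step 3: 3-fold → factor 3
Step 4: 200 μL + 3000 μL = 3200 μL total → factor 3200/200 = 16
Overall dilution factor = 8 × 6 × 3 × 16 = 2304
Stock = 3.47 × 10^3 nM × 2304 = 7.995 × 10^6 nM = 7.99 mM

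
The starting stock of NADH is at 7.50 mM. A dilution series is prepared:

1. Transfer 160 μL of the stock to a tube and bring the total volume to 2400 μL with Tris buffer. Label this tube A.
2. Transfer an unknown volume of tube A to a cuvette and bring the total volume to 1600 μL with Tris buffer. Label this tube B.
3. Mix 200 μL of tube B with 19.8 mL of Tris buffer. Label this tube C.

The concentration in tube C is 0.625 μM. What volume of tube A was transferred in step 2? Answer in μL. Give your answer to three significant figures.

Step 1: 160 μL brought to 2400 μL → factor 2400/160 = 15
Step 2: v brought to 1600 μL → factor = 1600 μL/v
Step 3: 200 μL + 19.8 mL = 20000 μL total → factor 20000/200 = 100
Product of known-step factors = 1500
Overall factor = 7.50 mM / (0.625 μM) = 12000
Step-2 factor = 12000 / 1500 = 8
v = 1600 μL / 8 = 200 μL

200 μL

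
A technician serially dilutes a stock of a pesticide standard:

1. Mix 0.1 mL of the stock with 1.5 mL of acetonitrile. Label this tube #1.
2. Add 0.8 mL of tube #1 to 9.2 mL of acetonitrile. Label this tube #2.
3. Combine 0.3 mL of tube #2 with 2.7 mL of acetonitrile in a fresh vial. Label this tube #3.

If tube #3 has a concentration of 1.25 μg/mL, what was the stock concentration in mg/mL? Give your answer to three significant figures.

2.50 mg/mL

Step 1: 0.1 mL + 1.5 mL = 1.6 mL total → factor 1.6/0.1 = 16
Step 2: 0.8 mL + 9.2 mL = 10 mL total → factor 10/0.8 = 12.5
Step 3: 0.3 mL + 2.7 mL = 3 mL total → factor 3/0.3 = 10
Overall dilution factor = 16 × 12.5 × 10 = 2000
Stock = 1.25 μg/mL × 2000 = 2500 μg/mL = 2.50 mg/mL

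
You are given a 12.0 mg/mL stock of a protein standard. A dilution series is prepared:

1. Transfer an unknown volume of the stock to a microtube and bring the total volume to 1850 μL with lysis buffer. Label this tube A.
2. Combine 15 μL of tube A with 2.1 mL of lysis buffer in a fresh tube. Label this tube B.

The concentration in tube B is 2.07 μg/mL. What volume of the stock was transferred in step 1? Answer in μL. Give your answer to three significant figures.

Step 1: v brought to 1850 μL → factor = 1850 μL/v
Step 2: 15 μL + 2.1 mL = 2115 μL total → factor 2115/15 = 141
Product of known-step factors = 141
Overall factor = 12.0 mg/mL / (2.07 μg/mL) = 5797.1
Step-1 factor = 5797.1 / 141 = 41.114
v = 1850 μL / 41.114 = 45.0 μL

45.0 μL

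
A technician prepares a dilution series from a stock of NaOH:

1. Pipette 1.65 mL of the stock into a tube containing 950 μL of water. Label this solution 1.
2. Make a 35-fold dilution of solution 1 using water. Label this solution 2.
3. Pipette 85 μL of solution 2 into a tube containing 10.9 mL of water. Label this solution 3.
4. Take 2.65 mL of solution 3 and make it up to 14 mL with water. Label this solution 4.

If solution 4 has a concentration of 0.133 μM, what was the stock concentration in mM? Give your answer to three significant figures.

5.01 mM

Step 1: 1.65 mL + 950 μL = 2.6 mL total → factor 2.6/1.65 = 1.5758
Step 2: 35-fold → factor 35
Step 3: 85 μL + 10.9 mL = 10985 μL total → factor 10985/85 = 129.24
Step 4: 2.65 mL brought to 14 mL → factor 14/2.65 = 5.283
Overall dilution factor = 1.5758 × 35 × 129.24 × 5.283 = 37655
Stock = 0.133 μM × 37655 = 5008 μM = 5.01 mM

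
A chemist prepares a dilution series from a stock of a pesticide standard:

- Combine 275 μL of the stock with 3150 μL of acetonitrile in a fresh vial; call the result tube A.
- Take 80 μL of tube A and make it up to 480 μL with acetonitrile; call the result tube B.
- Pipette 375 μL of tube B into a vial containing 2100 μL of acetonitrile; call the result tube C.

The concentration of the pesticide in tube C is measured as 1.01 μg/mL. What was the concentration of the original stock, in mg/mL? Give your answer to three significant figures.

0.498 mg/mL

Step 1: 275 μL + 3150 μL = 3425 μL total → factor 3425/275 = 12.455
Step 2: 80 μL brought to 480 μL → factor 480/80 = 6
Step 3: 375 μL + 2100 μL = 2475 μL total → factor 2475/375 = 6.6
Overall dilution factor = 12.455 × 6 × 6.6 = 493.2
Stock = 1.01 μg/mL × 493.2 = 498.1 μg/mL = 0.498 mg/mL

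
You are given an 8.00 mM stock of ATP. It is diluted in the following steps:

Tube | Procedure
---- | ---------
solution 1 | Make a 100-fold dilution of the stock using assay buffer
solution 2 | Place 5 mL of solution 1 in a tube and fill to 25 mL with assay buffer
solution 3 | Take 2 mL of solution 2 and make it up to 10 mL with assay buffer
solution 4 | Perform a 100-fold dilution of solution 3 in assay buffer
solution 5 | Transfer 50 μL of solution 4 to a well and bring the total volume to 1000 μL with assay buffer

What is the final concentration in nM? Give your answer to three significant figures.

Step 1: 100-fold → factor 100
Step 2: 5 mL brought to 25 mL → factor 25/5 = 5
Step 3: 2 mL brought to 10 mL → factor 10/2 = 5
Step 4: 100-fold → factor 100
Step 5: 50 μL brought to 1000 μL → factor 1000/50 = 20
Overall dilution factor = 100 × 5 × 5 × 100 × 20 = 5 × 10^6
Final = 8.00 mM / 5 × 10^6 = 1.600 × 10^-6 mM = 1.60 nM

1.60 nM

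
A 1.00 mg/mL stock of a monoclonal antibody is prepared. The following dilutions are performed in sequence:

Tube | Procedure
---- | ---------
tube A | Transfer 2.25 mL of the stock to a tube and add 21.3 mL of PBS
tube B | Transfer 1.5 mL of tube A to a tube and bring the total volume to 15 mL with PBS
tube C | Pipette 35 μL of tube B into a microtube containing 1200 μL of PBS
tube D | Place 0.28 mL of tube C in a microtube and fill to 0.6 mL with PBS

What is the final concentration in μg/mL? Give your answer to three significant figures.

0.126 μg/mL

Step 1: 2.25 mL + 21.3 mL = 23.55 mL total → factor 23.55/2.25 = 10.467
Step 2: 1.5 mL brought to 15 mL → factor 15/1.5 = 10
Step 3: 35 μL + 1200 μL = 1235 μL total → factor 1235/35 = 35.286
Step 4: 0.28 mL brought to 0.6 mL → factor 0.6/0.28 = 2.1429
Overall dilution factor = 10.467 × 10 × 35.286 × 2.1429 = 7914.1
Final = 1.00 mg/mL / 7914.1 = 0.0001264 mg/mL = 0.126 μg/mL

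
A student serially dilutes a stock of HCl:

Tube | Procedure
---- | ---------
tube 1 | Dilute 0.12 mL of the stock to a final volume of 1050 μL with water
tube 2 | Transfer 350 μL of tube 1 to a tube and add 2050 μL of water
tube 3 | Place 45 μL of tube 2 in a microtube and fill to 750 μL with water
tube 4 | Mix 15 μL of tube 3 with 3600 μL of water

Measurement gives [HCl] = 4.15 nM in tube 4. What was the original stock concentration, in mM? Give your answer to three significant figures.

Step 1: 0.12 mL brought to 1050 μL → factor 1.05/0.12 = 8.75
Step 2: 350 μL + 2050 μL = 2400 μL total → factor 2400/350 = 6.8571
Step 3: 45 μL brought to 750 μL → factor 750/45 = 16.667
Step 4: 15 μL + 3600 μL = 3615 μL total → factor 3615/15 = 241
Overall dilution factor = 8.75 × 6.8571 × 16.667 × 241 = 2.41 × 10^5
Stock = 4.15 nM × 2.41 × 10^5 = 1.000 × 10^6 nM = 1.00 mM

1.00 mM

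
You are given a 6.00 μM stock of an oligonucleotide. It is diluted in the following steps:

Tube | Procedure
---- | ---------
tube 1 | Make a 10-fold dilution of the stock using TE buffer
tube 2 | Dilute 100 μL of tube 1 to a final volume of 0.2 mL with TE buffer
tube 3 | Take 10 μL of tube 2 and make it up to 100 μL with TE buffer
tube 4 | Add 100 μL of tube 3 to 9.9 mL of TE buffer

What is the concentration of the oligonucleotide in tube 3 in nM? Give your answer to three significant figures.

Step 1: 10-fold → factor 10
Step 2: 100 μL brought to 0.2 mL → factor 200/100 = 2
Step 3: 10 μL brought to 100 μL → factor 100/10 = 10
Dilution factor through tube 3 = 10 × 2 × 10 = 200
[tube 3] = 6.00 μM / 200 = 0.03000 μM = 30.0 nM

30.0 nM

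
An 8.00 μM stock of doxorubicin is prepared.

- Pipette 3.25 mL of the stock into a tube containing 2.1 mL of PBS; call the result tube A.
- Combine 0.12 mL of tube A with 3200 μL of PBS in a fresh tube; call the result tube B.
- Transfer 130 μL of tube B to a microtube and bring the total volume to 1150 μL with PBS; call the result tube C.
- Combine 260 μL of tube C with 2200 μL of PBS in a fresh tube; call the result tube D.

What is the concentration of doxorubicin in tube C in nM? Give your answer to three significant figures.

Step 1: 3.25 mL + 2.1 mL = 5.35 mL total → factor 5.35/3.25 = 1.6462
Step 2: 0.12 mL + 3200 μL = 3.32 mL total → factor 3.32/0.12 = 27.667
Step 3: 130 μL brought to 1150 μL → factor 1150/130 = 8.8462
Dilution factor through tube C = 1.6462 × 27.667 × 8.8462 = 402.89
[tube C] = 8.00 μM / 402.89 = 0.01986 μM = 19.9 nM

19.9 nM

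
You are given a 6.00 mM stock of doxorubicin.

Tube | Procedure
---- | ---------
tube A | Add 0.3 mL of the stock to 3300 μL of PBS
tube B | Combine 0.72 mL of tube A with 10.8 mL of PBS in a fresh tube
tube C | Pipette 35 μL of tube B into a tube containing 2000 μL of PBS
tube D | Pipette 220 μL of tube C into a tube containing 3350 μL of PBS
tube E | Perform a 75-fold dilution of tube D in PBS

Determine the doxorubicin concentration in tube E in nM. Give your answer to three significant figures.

Step 1: 0.3 mL + 3300 μL = 3.6 mL total → factor 3.6/0.3 = 12
Step 2: 0.72 mL + 10.8 mL = 11.52 mL total → factor 11.52/0.72 = 16
Step 3: 35 μL + 2000 μL = 2035 μL total → factor 2035/35 = 58.143
Step 4: 220 μL + 3350 μL = 3570 μL total → factor 3570/220 = 16.227
Step 5: 75-fold → factor 75
Overall dilution factor = 12 × 16 × 58.143 × 16.227 × 75 = 1.3586 × 10^7
Final = 6.00 mM / 1.3586 × 10^7 = 4.416 × 10^-7 mM = 0.442 nM

0.442 nM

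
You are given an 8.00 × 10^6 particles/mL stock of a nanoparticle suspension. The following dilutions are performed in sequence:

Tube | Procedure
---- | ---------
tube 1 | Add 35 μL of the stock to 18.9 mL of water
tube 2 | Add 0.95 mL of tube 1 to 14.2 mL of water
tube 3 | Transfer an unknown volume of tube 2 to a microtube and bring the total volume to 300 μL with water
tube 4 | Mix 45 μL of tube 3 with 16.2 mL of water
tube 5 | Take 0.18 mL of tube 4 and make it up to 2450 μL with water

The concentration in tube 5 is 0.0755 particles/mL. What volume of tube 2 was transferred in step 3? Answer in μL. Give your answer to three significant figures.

120 μL

Step 1: 35 μL + 18.9 mL = 18935 μL total → factor 18935/35 = 541
Step 2: 0.95 mL + 14.2 mL = 15.15 mL total → factor 15.15/0.95 = 15.947
Step 3: v brought to 300 μL → factor = 300 μL/v
Step 4: 45 μL + 16.2 mL = 16245 μL total → factor 16245/45 = 361
Step 5: 0.18 mL brought to 2450 μL → factor 2.45/0.18 = 13.611
Product of known-step factors = 4.2392 × 10^7
Overall factor = 8.00 × 10^6 particles/mL / (0.0755 particles/mL) = 1.0596 × 10^8
Step-3 factor = 1.0596 × 10^8 / 4.2392 × 10^7 = 2.4995
v = 300 μL / 2.4995 = 120 μL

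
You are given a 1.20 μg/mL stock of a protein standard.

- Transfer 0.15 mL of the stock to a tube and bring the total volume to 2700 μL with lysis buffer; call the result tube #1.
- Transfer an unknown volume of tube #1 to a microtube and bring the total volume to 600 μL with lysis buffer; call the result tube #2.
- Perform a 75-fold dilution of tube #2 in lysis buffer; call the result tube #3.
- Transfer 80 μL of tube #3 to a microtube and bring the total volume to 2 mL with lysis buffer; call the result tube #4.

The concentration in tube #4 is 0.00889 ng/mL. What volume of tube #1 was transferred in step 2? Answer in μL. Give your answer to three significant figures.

Step 1: 0.15 mL brought to 2700 μL → factor 2.7/0.15 = 18
Step 2: v brought to 600 μL → factor = 600 μL/v
Step 3: 75-fold → factor 75
Step 4: 80 μL brought to 2 mL → factor 2000/80 = 25
Product of known-step factors = 33750
Overall factor = 1.20 μg/mL / (0.00889 ng/mL) = 1.3498 × 10^5
Step-2 factor = 1.3498 × 10^5 / 33750 = 3.9995
v = 600 μL / 3.9995 = 150 μL

150 μL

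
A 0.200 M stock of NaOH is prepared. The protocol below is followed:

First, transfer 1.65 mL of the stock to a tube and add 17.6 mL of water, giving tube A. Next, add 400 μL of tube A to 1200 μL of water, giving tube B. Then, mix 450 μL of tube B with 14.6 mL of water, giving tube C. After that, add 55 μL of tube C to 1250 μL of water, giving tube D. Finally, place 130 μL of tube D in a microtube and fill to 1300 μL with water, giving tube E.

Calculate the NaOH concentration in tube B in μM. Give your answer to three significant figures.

Step 1: 1.65 mL + 17.6 mL = 19.25 mL total → factor 19.25/1.65 = 11.667
Step 2: 400 μL + 1200 μL = 1600 μL total → factor 1600/400 = 4
Dilution factor through tube B = 11.667 × 4 = 46.667
[tube B] = 0.200 M / 46.667 = 0.004286 M = 4.29 × 10^3 μM

4.29 × 10^3 μM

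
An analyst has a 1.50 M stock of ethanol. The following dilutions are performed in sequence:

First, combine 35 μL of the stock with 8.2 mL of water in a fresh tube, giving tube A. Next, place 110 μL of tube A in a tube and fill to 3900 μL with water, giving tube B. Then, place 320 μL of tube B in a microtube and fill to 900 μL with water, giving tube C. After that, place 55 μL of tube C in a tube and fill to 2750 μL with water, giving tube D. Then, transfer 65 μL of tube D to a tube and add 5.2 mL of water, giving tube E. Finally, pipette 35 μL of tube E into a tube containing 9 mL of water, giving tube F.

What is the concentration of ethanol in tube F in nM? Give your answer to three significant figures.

0.0612 nM

Step 1: 35 μL + 8.2 mL = 8235 μL total → factor 8235/35 = 235.29
Step 2: 110 μL brought to 3900 μL → factor 3900/110 = 35.455
Step 3: 320 μL brought to 900 μL → factor 900/320 = 2.8125
Step 4: 55 μL brought to 2750 μL → factor 2750/55 = 50
Step 5: 65 μL + 5.2 mL = 5265 μL total → factor 5265/65 = 81
Step 6: 35 μL + 9 mL = 9035 μL total → factor 9035/35 = 258.14
Overall dilution factor = 235.29 × 35.455 × 2.8125 × 50 × 81 × 258.14 = 2.4529 × 10^10
Final = 1.50 M / 2.4529 × 10^10 = 6.115 × 10^-11 M = 0.0612 nM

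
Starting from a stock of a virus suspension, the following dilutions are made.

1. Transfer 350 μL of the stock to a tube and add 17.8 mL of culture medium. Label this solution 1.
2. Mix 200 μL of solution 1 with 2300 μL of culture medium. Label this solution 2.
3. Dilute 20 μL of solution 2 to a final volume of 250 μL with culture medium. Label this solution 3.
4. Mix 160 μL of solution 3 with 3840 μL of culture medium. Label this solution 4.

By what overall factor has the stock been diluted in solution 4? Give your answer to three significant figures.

Step 1: 350 μL + 17.8 mL = 18150 μL total → factor 18150/350 = 51.857
Step 2: 200 μL + 2300 μL = 2500 μL total → factor 2500/200 = 12.5
Step 3: 20 μL brought to 250 μL → factor 250/20 = 12.5
Step 4: 160 μL + 3840 μL = 4000 μL total → factor 4000/160 = 25
Overall dilution factor = 51.857 × 12.5 × 12.5 × 25 = 2.0257 × 10^5

2.03 × 10^5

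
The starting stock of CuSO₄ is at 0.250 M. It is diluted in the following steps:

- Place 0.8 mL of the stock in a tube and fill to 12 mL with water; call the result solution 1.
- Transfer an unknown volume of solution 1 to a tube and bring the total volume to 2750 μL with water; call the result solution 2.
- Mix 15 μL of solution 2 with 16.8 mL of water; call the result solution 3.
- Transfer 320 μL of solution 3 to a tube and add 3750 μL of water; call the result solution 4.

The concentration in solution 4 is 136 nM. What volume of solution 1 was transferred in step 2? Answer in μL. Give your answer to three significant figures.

320 μL

Step 1: 0.8 mL brought to 12 mL → factor 12/0.8 = 15
Step 2: v brought to 2750 μL → factor = 2750 μL/v
Step 3: 15 μL + 16.8 mL = 16815 μL total → factor 16815/15 = 1121
Step 4: 320 μL + 3750 μL = 4070 μL total → factor 4070/320 = 12.719
Product of known-step factors = 2.1387 × 10^5
Overall factor = 0.250 M / (136 nM) = 1.8382 × 10^6
Step-2 factor = 1.8382 × 10^6 / 2.1387 × 10^5 = 8.5953
v = 2750 μL / 8.5953 = 320 μL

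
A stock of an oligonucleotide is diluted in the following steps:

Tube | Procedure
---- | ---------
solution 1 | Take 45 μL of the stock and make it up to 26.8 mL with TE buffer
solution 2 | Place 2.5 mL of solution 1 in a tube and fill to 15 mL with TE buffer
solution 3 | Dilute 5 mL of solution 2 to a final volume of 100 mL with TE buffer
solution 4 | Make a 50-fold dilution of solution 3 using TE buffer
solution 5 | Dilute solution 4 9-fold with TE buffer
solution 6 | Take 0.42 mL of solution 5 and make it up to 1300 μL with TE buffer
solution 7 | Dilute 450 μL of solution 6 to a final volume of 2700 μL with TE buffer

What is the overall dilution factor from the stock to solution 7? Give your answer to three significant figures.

5.97 × 10^8

Step 1: 45 μL brought to 26.8 mL → factor 26800/45 = 595.56
Step 2: 2.5 mL brought to 15 mL → factor 15/2.5 = 6
Step 3: 5 mL brought to 100 mL → factor 100/5 = 20
Step 4: 50-fold → factor 50
Step 5: 9-fold → factor 9
Step 6: 0.42 mL brought to 1300 μL → factor 1.3/0.42 = 3.0952
Step 7: 450 μL brought to 2700 μL → factor 2700/450 = 6
Overall dilution factor = 595.56 × 6 × 20 × 50 × 9 × 3.0952 × 6 = 5.9726 × 10^8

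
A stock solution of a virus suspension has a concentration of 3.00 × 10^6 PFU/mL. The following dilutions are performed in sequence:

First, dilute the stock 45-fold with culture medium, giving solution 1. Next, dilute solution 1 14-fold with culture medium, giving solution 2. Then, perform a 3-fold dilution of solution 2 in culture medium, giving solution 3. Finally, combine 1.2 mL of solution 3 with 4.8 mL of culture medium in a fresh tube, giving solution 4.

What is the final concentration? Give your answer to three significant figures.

Step 1: 45-fold → factor 45
Step 2: 14-fold → factor 14
Step 3: 3-fold → factor 3
Step 4: 1.2 mL + 4.8 mL = 6 mL total → factor 6/1.2 = 5
Overall dilution factor = 45 × 14 × 3 × 5 = 9450
Final = 3.00 × 10^6 PFU/mL / 9450 = 317 PFU/mL

317 PFU/mL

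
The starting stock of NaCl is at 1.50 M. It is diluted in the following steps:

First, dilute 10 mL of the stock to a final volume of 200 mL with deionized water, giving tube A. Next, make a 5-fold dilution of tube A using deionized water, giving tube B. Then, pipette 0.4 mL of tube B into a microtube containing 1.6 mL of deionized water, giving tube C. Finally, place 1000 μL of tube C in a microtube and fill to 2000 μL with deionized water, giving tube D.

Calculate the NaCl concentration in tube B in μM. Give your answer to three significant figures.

Step 1: 10 mL brought to 200 mL → factor 200/10 = 20
Step 2: 5-fold → factor 5
Dilution factor through tube B = 20 × 5 = 100
[tube B] = 1.50 M / 100 = 0.01500 M = 1.50 × 10^4 μM

1.50 × 10^4 μM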